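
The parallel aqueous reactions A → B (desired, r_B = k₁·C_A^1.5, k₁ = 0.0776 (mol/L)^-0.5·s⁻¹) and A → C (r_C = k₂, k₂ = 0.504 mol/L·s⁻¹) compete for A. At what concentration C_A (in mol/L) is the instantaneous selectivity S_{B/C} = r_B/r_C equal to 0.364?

S_{B/C} = (k₁/k₂)·C_A^1.5 ⇒ C_A = (S·k₂/k₁)^(1/1.5).
= (0.364×0.504/0.0776)^(0.6667) = (2.364)^(0.6667) = 1.77 mol/L.

1.77 mol/L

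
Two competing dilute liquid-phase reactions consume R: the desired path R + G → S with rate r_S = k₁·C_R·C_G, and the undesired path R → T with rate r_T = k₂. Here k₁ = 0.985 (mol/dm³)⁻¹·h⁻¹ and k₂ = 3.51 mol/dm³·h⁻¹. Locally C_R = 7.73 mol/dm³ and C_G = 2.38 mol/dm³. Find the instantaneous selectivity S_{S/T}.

S_{S/T} = r_S/r_T = (k₁·C_R·C_G)/(k₂) = (k₁/k₂)·C_R·C_G.
= (0.985×7.730×2.380) / (3.51) = 18.12/3.510 = 5.16.

5.16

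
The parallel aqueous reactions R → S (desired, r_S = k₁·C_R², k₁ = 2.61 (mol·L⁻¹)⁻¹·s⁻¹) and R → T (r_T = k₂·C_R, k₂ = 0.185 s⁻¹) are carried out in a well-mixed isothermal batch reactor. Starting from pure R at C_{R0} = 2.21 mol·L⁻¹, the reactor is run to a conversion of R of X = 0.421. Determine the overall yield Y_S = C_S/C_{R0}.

0.404

C_R = C_{R0}(1−X) = 1.280 mol·L⁻¹.
Along a PFR/batch, dC_T/dC_R = −r_T/(r_S+r_T) = −k₂/(k₂+k₁·C_R).
Integrating from C_{R0} to C_R: C_T = (0.185/2.61)·ln[(0.185+2.61·2.21)/(0.185+2.61·1.28)] = 0.07088·ln(5.953/3.525) = 0.03715 mol·L⁻¹.
Then C_S = (C_{R0}−C_R) − C_T = 0.9304 − 0.03715 = 0.8933 mol·L⁻¹.
Y_S = C_S/C_{R0} = 0.8933/2.21 = 0.404.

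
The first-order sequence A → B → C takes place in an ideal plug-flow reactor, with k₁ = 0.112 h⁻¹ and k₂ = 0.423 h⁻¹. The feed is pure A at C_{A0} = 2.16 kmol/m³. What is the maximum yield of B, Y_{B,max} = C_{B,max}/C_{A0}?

At the optimum, C_{B,max}/C_{A0} = (k₁/k₂)^[k₂/(k₂−k₁)].
= (0.112/0.423)^(0.423/(0.423−0.112)) = (0.2648)^(1.360) = 0.1641.

0.164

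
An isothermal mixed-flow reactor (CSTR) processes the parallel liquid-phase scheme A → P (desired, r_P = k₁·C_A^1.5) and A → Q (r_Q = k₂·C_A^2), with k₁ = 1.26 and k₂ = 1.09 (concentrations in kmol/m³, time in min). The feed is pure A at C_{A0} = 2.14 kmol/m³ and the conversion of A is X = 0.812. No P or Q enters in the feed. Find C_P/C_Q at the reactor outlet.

1.82

Exit C_A = C_{A0}(1−X) = 2.14×0.188 = 0.4023 kmol/m³.
In a CSTR the entire volume is at exit conditions, so r_P = 1.26×0.4023^1.5 = 0.3215 and r_Q = 1.09×0.4023^2 = 0.1764.
Overall selectivity = C_P/C_Q = r_Pτ/(r_Qτ) = r_P/r_Q = 1.82.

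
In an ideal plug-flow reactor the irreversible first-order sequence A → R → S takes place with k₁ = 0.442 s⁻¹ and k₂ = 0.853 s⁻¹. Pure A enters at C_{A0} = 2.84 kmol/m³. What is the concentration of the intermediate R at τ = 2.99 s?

0.576 kmol/m³

Solving the coupled first-order balances gives C_R(τ) = [k₁/(k₂−k₁)]·C_{A0}·(e^(−k₁τ) − e^(−k₂τ)).
e^(−k₁τ) = e^(−0.442×2.99) = e^(−1.322) = 0.2667; e^(−k₂τ) = e^(−2.550) = 0.07804.
C_R = 0.442×2.84/(0.853−0.442) × (0.2667−0.07804) = 3.054×0.1887 = 0.5762 kmol/m³.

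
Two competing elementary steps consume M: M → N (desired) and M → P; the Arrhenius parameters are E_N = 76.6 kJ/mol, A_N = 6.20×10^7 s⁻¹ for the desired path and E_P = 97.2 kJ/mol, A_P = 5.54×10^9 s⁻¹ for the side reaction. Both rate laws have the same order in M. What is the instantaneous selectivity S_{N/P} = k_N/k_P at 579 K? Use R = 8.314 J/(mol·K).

0.808

Since both paths have the same order in M, the concentration cancels and S_{N/P} = k_N/k_P = (A_N/A_P)·exp[(E_P−E_N)/(RT)].
(E_P−E_N)/(RT) = (97.2−76.6)×10³/(8.314×579) = 20600/4814 = 4.279.
k_N/k_P = (6.20×10^7/5.54×10^9)·exp(4.279) = 0.01119 × 72.19 = 0.808.
Since E_N < E_P, lowering the temperature improves selectivity toward N.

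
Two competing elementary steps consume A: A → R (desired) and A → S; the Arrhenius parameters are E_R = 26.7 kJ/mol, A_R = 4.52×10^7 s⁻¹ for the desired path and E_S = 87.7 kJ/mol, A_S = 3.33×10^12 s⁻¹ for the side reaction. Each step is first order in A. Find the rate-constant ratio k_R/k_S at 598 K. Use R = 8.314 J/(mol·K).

2.89

k_R/k_S = (A_R/A_S)·exp[−(E_R−E_S)/(RT)] = (A_R/A_S)·exp[(E_S−E_R)/(RT)].
(E_S−E_R)/(RT) = (87.7−26.7)×10³/(8.314×598) = 61000/4972 = 12.27.
k_R/k_S = (4.52×10^7/3.33×10^12)·exp(12.27) = 1.357×10^-5 × 2.130×10^5 = 2.89.
Since E_R < E_S, lowering the temperature improves selectivity toward R.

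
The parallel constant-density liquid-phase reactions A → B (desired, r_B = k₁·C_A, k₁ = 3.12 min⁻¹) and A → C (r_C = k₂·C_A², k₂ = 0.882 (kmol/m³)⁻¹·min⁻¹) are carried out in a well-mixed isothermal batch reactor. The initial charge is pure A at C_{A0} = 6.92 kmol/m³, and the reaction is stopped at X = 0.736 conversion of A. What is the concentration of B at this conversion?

2.36 kmol/m³

C_A = C_{A0}(1−X) = 1.827 kmol/m³.
Along a PFR/batch, dC_B/dC_A = −r_B/(r_B+r_C) = −k₁/(k₁+k₂·C_A).
Integrating from C_{A0} to C_A: C_B = (3.12/0.882)·ln[(3.12+0.882·6.92)/(3.12+0.882·1.83)] = 3.537·ln(9.223/4.731) = 2.361 kmol/m³.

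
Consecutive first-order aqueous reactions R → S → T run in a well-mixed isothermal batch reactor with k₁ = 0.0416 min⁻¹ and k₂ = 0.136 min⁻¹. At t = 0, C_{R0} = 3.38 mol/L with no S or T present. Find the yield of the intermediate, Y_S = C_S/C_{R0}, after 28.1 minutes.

0.127

For first-order series with pure R initially, C_S(t) = k₁C_{R0}/(k₂−k₁)·(e^(−k₁t) − e^(−k₂t)).
e^(−k₁t) = e^(−0.0416×28.1) = e^(−1.169) = 0.3107; e^(−k₂t) = e^(−3.822) = 0.02189.
C_S = 0.0416×3.38/(0.136−0.0416) × (0.3107−0.02189) = 1.489×0.2888 = 0.4302 mol/L.
Y_S = C_S/C_{R0} = 0.4302/3.38 = 0.127.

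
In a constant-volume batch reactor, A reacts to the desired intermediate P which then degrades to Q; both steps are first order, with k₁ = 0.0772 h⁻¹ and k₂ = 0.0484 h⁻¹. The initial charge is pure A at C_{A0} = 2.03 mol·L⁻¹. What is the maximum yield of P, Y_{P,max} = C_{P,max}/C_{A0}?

At the optimum, C_{P,max}/C_{A0} = (k₁/k₂)^[k₂/(k₂−k₁)].
= (0.0772/0.0484)^(0.0484/(0.0484−0.0772)) = (1.595)^(-1.681) = 0.4563.

0.456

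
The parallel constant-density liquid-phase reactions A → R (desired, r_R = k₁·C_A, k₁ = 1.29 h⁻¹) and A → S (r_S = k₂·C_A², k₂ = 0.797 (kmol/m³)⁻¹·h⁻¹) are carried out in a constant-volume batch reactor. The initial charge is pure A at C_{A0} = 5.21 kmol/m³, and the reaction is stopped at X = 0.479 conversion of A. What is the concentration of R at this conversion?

0.736 kmol/m³

C_A = C_{A0}(1−X) = 2.714 kmol/m³.
Along a PFR/batch, dC_R/dC_A = −r_R/(r_R+r_S) = −k₁/(k₁+k₂·C_A).
Integrating from C_{A0} to C_A: C_R = (1.29/0.797)·ln[(1.29+0.797·5.21)/(1.29+0.797·2.71)] = 1.619·ln(5.442/3.453) = 0.7362 kmol/m³.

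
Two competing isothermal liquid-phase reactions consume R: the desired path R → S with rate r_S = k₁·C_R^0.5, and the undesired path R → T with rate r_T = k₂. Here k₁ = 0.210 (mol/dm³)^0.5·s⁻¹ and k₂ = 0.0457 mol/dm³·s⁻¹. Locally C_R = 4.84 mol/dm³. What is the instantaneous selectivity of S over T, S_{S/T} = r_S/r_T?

10.1

S_{S/T} = r_S/r_T = (k₁·C_R^0.5)/(k₂) = (k₁/k₂)·C_R^0.5.
= (0.210×4.840^0.5) / (0.0457) = 0.4620/0.04570 = 10.1.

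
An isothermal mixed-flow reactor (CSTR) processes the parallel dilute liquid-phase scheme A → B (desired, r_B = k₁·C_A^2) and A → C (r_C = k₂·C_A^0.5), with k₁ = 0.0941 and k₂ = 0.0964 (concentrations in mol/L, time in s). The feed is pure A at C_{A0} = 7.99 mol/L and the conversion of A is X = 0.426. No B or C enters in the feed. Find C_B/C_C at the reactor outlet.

9.59

Exit C_A = C_{A0}(1−X) = 7.99×0.574 = 4.586 mol/L.
A CSTR operates uniformly at the exit composition, giving r_B = 1.979 and r_C = 0.2064 (each k·C_A^n at C_A = 4.586).
Overall selectivity = C_B/C_C = r_Bτ/(r_Cτ) = r_B/r_C = 9.59.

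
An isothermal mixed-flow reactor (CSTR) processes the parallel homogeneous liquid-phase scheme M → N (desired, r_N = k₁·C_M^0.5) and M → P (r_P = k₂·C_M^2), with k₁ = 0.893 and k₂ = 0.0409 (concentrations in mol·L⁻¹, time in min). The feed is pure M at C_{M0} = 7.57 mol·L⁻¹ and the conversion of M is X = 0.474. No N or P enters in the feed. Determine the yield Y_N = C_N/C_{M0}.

0.348

Exit C_M = C_{M0}(1−X) = 7.57×0.526 = 3.982 mol·L⁻¹.
A CSTR operates uniformly at the exit composition, giving r_N = 1.782 and r_P = 0.6485 (each k·C_M^n at C_M = 3.982).
Fraction of consumed M going to N: r_N/(r_N+r_P) = 0.7332.
C_N = 0.7332·C_{M0}·X = 0.7332×7.57×0.474 = 2.63 mol·L⁻¹; Y_N = C_N/C_{M0} = 0.348.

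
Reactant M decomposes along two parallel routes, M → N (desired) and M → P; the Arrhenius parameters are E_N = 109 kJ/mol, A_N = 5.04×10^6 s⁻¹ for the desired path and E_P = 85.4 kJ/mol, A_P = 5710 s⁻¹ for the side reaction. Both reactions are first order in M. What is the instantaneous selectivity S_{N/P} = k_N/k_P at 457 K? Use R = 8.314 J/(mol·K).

1.77

Since both paths have the same order in M, the concentration cancels and S_{N/P} = k_N/k_P = (A_N/A_P)·exp[(E_P−E_N)/(RT)].
(E_P−E_N)/(RT) = (85.4−109)×10³/(8.314×457) = -23600/3799 = -6.211.
k_N/k_P = (5.04×10^6/5710)·exp(-6.211) = 882.7 × 0.002007 = 1.77.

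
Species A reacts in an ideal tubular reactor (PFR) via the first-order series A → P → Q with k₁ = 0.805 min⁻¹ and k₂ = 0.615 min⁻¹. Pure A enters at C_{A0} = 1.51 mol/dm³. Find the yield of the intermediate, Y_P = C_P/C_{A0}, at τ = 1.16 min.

0.411

For first-order series with pure A initially, C_P(τ) = k₁C_{A0}/(k₂−k₁)·(e^(−k₁τ) − e^(−k₂τ)).
e^(−k₁τ) = e^(−0.805×1.16) = e^(−0.9338) = 0.3931; e^(−k₂τ) = e^(−0.7134) = 0.4900.
C_P = 0.805×1.51/(0.615−0.805) × (0.3931−0.4900) = (-6.398)×(-0.09692) = 0.6200 mol/dm³.
Y_P = C_P/C_{A0} = 0.6200/1.51 = 0.411.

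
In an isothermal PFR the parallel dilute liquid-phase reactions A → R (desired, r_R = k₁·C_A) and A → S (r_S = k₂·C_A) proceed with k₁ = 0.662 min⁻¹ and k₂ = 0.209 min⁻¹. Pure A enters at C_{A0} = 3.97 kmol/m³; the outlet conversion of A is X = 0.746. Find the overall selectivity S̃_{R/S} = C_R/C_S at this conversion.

3.17

C_A = C_{A0}(1−X) = 1.008 kmol/m³.
Both paths are first order in A, so the instantaneous fraction to R is constant: dC_R/d(−C_A) = k₁/(k₁+k₂) = 0.7600.
C_R = 0.7600·(C_{A0}−C_A) = 0.7600×2.962 = 2.25 kmol/m³.
C_S = (C_{A0}−C_A)−C_R = 0.7107 kmol/m³; S̃_{R/S} = 2.251/0.7107 = 3.17.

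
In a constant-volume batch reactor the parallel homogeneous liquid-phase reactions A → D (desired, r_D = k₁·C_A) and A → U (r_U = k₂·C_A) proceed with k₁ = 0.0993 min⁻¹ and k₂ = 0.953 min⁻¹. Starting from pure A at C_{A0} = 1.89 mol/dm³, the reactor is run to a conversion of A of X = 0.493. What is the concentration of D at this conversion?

0.0879 mol/dm³

C_A = C_{A0}(1−X) = 0.9582 mol/dm³.
Both paths are first order in A, so the instantaneous fraction to D is constant: dC_D/d(−C_A) = k₁/(k₁+k₂) = 0.09436.
C_D = 0.09436·(C_{A0}−C_A) = 0.09436×0.9318 = 0.0879 mol/dm³.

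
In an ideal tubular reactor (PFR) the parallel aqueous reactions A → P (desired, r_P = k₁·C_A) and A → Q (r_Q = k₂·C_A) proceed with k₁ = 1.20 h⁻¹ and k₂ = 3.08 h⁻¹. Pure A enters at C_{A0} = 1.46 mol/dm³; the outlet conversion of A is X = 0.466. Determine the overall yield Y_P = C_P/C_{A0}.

C_A = C_{A0}(1−X) = 0.7796 mol/dm³.
Both paths are first order in A, so the instantaneous fraction to P is constant: dC_P/d(−C_A) = k₁/(k₁+k₂) = 0.2804.
C_P = 0.2804·(C_{A0}−C_A) = 0.2804×0.6804 = 0.191 mol/dm³.
Y_P = C_P/C_{A0} = 0.1908/1.46 = 0.131.

0.131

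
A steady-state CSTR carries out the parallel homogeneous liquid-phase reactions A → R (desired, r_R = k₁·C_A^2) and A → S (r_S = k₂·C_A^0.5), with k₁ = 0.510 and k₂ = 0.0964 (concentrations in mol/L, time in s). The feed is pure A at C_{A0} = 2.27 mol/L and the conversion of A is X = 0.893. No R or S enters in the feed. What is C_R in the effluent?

Exit C_A = C_{A0}(1−X) = 2.27×0.107 = 0.2429 mol/L.
Rates in a CSTR are evaluated at the outlet concentration: r_R = 0.510×0.2429^2 = 0.03009, r_S = 0.0964×0.2429^0.5 = 0.04751.
Fraction of consumed A going to R: r_R/(r_R+r_S) = 0.3877.
C_R = 0.3877·C_{A0}·X = 0.3877×2.27×0.893 = 0.786 mol/L.

0.786 mol/L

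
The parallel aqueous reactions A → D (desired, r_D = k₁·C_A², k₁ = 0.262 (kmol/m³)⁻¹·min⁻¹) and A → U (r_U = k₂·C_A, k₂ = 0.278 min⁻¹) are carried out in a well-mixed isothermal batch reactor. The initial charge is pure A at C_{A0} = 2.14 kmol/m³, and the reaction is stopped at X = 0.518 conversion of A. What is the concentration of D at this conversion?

0.657 kmol/m³

C_A = C_{A0}(1−X) = 1.031 kmol/m³.
Along a PFR/batch, dC_U/dC_A = −r_U/(r_D+r_U) = −k₂/(k₂+k₁·C_A).
Integrating from C_{A0} to C_A: C_U = (0.278/0.262)·ln[(0.278+0.262·2.14)/(0.278+0.262·1.03)] = 1.061·ln(0.8387/0.5482) = 0.4511 kmol/m³.
Then C_D = (C_{A0}−C_A) − C_U = 1.109 − 0.4511 = 0.6575 kmol/m³.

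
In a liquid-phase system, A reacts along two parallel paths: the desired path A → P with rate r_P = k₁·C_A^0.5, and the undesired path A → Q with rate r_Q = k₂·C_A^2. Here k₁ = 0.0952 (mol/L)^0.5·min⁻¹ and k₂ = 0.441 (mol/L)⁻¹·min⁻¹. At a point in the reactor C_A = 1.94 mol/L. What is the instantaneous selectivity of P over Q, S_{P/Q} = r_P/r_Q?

0.0799

S_{P/Q} = r_P/r_Q = (k₁·C_A^0.5)/(k₂·C_A^2) = (k₁/k₂)·C_A^-1.5.
= (0.0952×1.940^0.5) / (0.441×1.940^2) = 0.1326/1.660 = 0.0799.
The undesired path is higher order in A, so low C_A (CSTR or dilute feed) favours P.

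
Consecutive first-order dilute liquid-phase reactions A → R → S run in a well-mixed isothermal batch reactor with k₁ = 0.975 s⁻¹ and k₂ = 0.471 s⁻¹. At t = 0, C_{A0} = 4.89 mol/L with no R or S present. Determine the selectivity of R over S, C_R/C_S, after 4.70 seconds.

0.240

The intermediate concentration in a first-order A→B→C sequence is C_R = k₁C_{A0}(e^(−k₁t) − e^(−k₂t))/(k₂−k₁).
e^(−k₁t) = e^(−0.975×4.70) = e^(−4.583) = 0.01023; e^(−k₂t) = e^(−2.214) = 0.1093.
C_R = 0.975×4.89/(0.471−0.975) × (0.01023−0.1093) = (-9.460)×(-0.09907) = 0.9371 mol/L.
C_A = C_{A0}e^(−k₁t) = 0.05002 mol/L, so C_S = C_{A0}−C_A−C_R = 3.903 mol/L; C_R/C_S = 0.240.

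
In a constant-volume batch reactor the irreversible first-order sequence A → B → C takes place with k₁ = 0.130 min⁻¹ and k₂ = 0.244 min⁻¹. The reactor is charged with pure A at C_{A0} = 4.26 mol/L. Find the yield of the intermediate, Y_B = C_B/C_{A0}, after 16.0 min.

0.119

For first-order series with pure A initially, C_B(t) = k₁C_{A0}/(k₂−k₁)·(e^(−k₁t) − e^(−k₂t)).
e^(−k₁t) = e^(−0.130×16.0) = e^(−2.080) = 0.1249; e^(−k₂t) = e^(−3.904) = 0.02016.
C_B = 0.130×4.26/(0.244−0.130) × (0.1249−0.02016) = 4.858×0.1048 = 0.5090 mol/L.
Y_B = C_B/C_{A0} = 0.5090/4.26 = 0.119.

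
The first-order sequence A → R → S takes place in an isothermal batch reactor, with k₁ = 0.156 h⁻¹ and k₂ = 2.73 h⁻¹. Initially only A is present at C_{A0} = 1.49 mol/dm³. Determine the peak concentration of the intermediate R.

0.0716 mol/dm³

At the optimum, C_{R,max}/C_{A0} = (k₁/k₂)^[k₂/(k₂−k₁)].
= (0.156/2.73)^(2.73/(2.73−0.156)) = (0.05714)^(1.061) = 0.04804.
C_{R,max} = 0.04804×1.49 = 0.0716 mol/dm³.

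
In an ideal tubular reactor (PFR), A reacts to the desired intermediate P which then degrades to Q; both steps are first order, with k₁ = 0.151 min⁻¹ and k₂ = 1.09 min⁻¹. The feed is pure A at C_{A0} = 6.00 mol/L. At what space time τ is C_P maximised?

The intermediate peaks when r₁ = r₂, i.e. k₁e^(−k₁τ) = k₂e^(−k₂τ), giving τ_opt = ln(k₂/k₁)/(k₂−k₁).
= ln(1.09/0.151)/(1.09−0.151) = ln(7.219)/0.9390 = 1.977/0.9390 = 2.11 min.

2.11 min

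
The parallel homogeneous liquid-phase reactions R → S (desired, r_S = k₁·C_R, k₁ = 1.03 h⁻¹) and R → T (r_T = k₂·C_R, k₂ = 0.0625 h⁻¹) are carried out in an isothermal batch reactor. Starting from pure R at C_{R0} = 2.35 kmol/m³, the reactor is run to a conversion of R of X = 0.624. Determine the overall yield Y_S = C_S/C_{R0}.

C_R = C_{R0}(1−X) = 0.8836 kmol/m³.
Both paths are first order in R, so the instantaneous fraction to S is constant: dC_S/d(−C_R) = k₁/(k₁+k₂) = 0.9428.
C_S = 0.9428·(C_{R0}−C_R) = 0.9428×1.466 = 1.38 kmol/m³.
Y_S = C_S/C_{R0} = 1.383/2.35 = 0.588.

0.588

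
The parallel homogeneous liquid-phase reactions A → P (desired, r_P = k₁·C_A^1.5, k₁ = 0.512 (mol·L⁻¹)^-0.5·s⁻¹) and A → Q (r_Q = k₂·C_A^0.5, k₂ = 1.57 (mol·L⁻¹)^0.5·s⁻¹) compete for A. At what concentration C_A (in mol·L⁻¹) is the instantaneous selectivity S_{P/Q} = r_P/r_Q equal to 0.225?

0.690 mol·L⁻¹

S_{P/Q} = (k₁/k₂)·C_A ⇒ C_A = S·k₂/k₁.
= 0.225×1.57/0.512 = 0.690 mol·L⁻¹.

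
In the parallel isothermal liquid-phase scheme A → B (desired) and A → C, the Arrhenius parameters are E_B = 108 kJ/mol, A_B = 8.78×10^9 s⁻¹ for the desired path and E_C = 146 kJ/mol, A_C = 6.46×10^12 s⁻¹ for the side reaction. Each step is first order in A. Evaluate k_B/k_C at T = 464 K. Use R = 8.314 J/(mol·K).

25.8

With equal orders, S_{B/C} = k_B/k_C = (A_B/A_C)·exp[(E_C−E_B)/(RT)].
(E_C−E_B)/(RT) = (146−108)×10³/(8.314×464) = 38000/3858 = 9.850.
k_B/k_C = (8.78×10^9/6.46×10^12)·exp(9.850) = 0.001359 × 18967 = 25.8.
Since E_B < E_C, lowering the temperature improves selectivity toward B.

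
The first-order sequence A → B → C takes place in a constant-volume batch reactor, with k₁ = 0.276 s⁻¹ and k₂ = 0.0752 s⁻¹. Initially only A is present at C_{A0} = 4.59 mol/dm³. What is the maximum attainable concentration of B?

2.82 mol/dm³

Evaluating C_B at t_opt = ln(k₂/k₁)/(k₂−k₁) gives C_{B,max}/C_{A0} = (k₁/k₂)^[k₂/(k₂−k₁)].
= (0.276/0.0752)^(0.0752/(0.0752−0.276)) = (3.670)^(-0.3745) = 0.6145.
C_{B,max} = 0.6145×4.59 = 2.82 mol/dm³.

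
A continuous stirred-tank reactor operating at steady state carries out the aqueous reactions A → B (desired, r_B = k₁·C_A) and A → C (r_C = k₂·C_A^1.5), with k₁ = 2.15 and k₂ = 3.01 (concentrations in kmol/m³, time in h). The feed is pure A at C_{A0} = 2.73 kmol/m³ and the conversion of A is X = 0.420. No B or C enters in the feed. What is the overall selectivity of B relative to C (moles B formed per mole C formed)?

Exit C_A = C_{A0}(1−X) = 2.73×0.580 = 1.583 kmol/m³.
Rates in a CSTR are evaluated at the outlet concentration: r_B = 2.15×1.583 = 3.404, r_C = 3.01×1.583^1.5 = 5.997.
Overall selectivity = C_B/C_C = r_Bτ/(r_Cτ) = r_B/r_C = 0.568.

0.568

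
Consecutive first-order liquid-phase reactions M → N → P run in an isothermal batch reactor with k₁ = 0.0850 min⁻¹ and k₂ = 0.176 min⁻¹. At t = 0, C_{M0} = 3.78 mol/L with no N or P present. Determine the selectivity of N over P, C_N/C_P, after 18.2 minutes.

0.257

The intermediate concentration in a first-order A→B→C sequence is C_N = k₁C_{M0}(e^(−k₁t) − e^(−k₂t))/(k₂−k₁).
e^(−k₁t) = e^(−0.0850×18.2) = e^(−1.547) = 0.2129; e^(−k₂t) = e^(−3.203) = 0.04063.
C_N = 0.0850×3.78/(0.176−0.0850) × (0.2129−0.04063) = 3.531×0.1723 = 0.6082 mol/L.
C_M = C_{M0}e^(−k₁t) = 0.8047 mol/L, so C_P = C_{M0}−C_M−C_N = 2.367 mol/L; C_N/C_P = 0.257.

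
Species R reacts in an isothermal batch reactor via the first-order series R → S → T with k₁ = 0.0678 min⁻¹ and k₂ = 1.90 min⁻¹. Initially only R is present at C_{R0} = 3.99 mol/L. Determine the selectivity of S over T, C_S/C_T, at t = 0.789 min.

1.06

Solving the coupled first-order balances gives C_S(t) = [k₁/(k₂−k₁)]·C_{R0}·(e^(−k₁t) − e^(−k₂t)).
e^(−k₁t) = e^(−0.0678×0.789) = e^(−0.05349) = 0.9479; e^(−k₂t) = e^(−1.499) = 0.2233.
C_S = 0.0678×3.99/(1.90−0.0678) × (0.9479−0.2233) = 0.1476×0.7246 = 0.1070 mol/L.
C_R = C_{R0}e^(−k₁t) = 3.782 mol/L, so C_T = C_{R0}−C_R−C_S = 0.1008 mol/L; C_S/C_T = 1.06.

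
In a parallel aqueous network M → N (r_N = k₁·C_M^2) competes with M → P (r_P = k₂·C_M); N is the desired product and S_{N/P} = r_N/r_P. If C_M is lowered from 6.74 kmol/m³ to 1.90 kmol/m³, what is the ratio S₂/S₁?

0.282

S_{N/P} = (k₁/k₂)·C_M, so S₂/S₁ = (C_{M,2}/C_{M,1}).
= 1.90/6.74 = 0.282.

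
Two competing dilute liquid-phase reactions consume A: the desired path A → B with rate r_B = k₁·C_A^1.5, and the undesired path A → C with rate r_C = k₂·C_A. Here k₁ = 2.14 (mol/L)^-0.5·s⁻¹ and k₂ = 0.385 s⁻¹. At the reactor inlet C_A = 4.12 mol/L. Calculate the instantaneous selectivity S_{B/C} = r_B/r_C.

11.3

S_{B/C} = r_B/r_C = (k₁·C_A^1.5)/(k₂·C_A) = (k₁/k₂)·C_A^0.5.
= (2.14×4.120^1.5) / (0.385×4.120) = 17.90/1.586 = 11.3.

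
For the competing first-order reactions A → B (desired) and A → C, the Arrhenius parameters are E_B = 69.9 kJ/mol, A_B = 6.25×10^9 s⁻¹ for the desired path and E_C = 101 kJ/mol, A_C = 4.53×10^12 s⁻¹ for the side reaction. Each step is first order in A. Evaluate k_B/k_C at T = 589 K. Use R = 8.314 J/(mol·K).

0.791

k_B/k_C = (A_B/A_C)·exp[−(E_B−E_C)/(RT)] = (A_B/A_C)·exp[(E_C−E_B)/(RT)].
(E_C−E_B)/(RT) = (101−69.9)×10³/(8.314×589) = 31100/4897 = 6.351.
k_B/k_C = (6.25×10^9/4.53×10^12)·exp(6.351) = 0.001380 × 573.0 = 0.791.
Since E_B < E_C, lowering the temperature improves selectivity toward B.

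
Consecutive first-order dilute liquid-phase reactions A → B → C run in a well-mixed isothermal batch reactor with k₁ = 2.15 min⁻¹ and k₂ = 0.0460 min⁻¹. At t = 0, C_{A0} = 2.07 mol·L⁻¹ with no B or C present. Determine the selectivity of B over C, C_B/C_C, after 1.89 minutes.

14.5

The intermediate concentration in a first-order A→B→C sequence is C_B = k₁C_{A0}(e^(−k₁t) − e^(−k₂t))/(k₂−k₁).
e^(−k₁t) = e^(−2.15×1.89) = e^(−4.063) = 0.01719; e^(−k₂t) = e^(−0.08694) = 0.9167.
C_B = 2.15×2.07/(0.0460−2.15) × (0.01719−0.9167) = (-2.115)×(-0.8995) = 1.903 mol·L⁻¹.
C_A = C_{A0}e^(−k₁t) = 0.03558 mol·L⁻¹, so C_C = C_{A0}−C_A−C_B = 0.1317 mol·L⁻¹; C_B/C_C = 14.5.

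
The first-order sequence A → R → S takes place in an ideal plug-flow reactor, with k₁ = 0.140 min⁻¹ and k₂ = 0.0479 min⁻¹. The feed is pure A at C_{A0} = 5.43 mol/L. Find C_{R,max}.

For a first-order series the maximum intermediate yield is C_{R,max}/C_{A0} = (k₁/k₂)^[k₂/(k₂−k₁)].
= (0.140/0.0479)^(0.0479/(0.0479−0.140)) = (2.923)^(-0.5201) = 0.5725.
C_{R,max} = 0.5725×5.43 = 3.11 mol/L.

3.11 mol/L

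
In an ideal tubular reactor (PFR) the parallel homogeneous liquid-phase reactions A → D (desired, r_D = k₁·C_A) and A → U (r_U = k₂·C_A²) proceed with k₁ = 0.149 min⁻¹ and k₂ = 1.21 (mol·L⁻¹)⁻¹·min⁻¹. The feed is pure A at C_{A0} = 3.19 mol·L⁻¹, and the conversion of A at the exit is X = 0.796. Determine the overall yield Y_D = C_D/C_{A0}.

0.0561

C_A = C_{A0}(1−X) = 0.6508 mol·L⁻¹.
Along a PFR/batch, dC_D/dC_A = −r_D/(r_D+r_U) = −k₁/(k₁+k₂·C_A).
Integrating from C_{A0} to C_A: C_D = (0.149/1.21)·ln[(0.149+1.21·3.19)/(0.149+1.21·0.651)] = 0.1231·ln(4.009/0.9364) = 0.1791 mol·L⁻¹.
Y_D = C_D/C_{A0} = 0.1791/3.19 = 0.0561.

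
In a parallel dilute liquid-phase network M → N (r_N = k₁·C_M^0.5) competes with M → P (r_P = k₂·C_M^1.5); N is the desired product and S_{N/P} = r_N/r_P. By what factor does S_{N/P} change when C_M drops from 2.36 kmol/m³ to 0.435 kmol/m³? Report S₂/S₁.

5.43

S_{N/P} = (k₁/k₂)·C_M⁻¹, so S₂/S₁ = (C_{M,2}/C_{M,1})⁻¹.
= 2.36/0.435 = 5.43.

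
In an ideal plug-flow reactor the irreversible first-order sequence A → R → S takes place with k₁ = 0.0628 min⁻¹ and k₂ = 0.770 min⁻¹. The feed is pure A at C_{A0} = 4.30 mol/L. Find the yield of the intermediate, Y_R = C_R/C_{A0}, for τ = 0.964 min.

Solving the coupled first-order balances gives C_R(τ) = [k₁/(k₂−k₁)]·C_{A0}·(e^(−k₁τ) − e^(−k₂τ)).
e^(−k₁τ) = e^(−0.0628×0.964) = e^(−0.06054) = 0.9413; e^(−k₂τ) = e^(−0.7423) = 0.4760.
C_R = 0.0628×4.30/(0.770−0.0628) × (0.9413−0.4760) = 0.3818×0.4652 = 0.1776 mol/L.
Y_R = C_R/C_{A0} = 0.1776/4.30 = 0.0413.

0.0413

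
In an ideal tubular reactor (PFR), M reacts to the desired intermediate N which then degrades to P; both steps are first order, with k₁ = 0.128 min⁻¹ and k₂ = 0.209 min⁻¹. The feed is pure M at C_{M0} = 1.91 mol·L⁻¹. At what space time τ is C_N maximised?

The intermediate peaks when r₁ = r₂, i.e. k₁e^(−k₁τ) = k₂e^(−k₂τ), giving τ_opt = ln(k₂/k₁)/(k₂−k₁).
= ln(0.209/0.128)/(0.209−0.128) = ln(1.633)/0.08100 = 0.4903/0.08100 = 6.05 min.

6.05 min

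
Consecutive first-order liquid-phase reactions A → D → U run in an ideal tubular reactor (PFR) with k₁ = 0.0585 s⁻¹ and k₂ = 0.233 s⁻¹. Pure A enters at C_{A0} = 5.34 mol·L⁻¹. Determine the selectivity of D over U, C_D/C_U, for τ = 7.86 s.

0.750

Solving the coupled first-order balances gives C_D(τ) = [k₁/(k₂−k₁)]·C_{A0}·(e^(−k₁τ) − e^(−k₂τ)).
e^(−k₁τ) = e^(−0.0585×7.86) = e^(−0.4598) = 0.6314; e^(−k₂τ) = e^(−1.831) = 0.1602.
C_D = 0.0585×5.34/(0.233−0.0585) × (0.6314−0.1602) = 1.790×0.4712 = 0.8436 mol·L⁻¹.
C_A = C_{A0}e^(−k₁τ) = 3.372 mol·L⁻¹, so C_U = C_{A0}−C_A−C_D = 1.125 mol·L⁻¹; C_D/C_U = 0.750.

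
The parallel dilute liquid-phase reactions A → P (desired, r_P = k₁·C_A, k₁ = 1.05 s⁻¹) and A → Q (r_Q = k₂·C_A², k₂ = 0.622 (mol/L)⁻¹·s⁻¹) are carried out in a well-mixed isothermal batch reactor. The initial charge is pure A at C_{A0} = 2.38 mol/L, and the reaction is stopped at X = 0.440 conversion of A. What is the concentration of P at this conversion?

0.502 mol/L

C_A = C_{A0}(1−X) = 1.333 mol/L.
Along a PFR/batch, dC_P/dC_A = −r_P/(r_P+r_Q) = −k₁/(k₁+k₂·C_A).
Integrating from C_{A0} to C_A: C_P = (1.05/0.622)·ln[(1.05+0.622·2.38)/(1.05+0.622·1.33)] = 1.688·ln(2.530/1.879) = 0.5024 mol/L.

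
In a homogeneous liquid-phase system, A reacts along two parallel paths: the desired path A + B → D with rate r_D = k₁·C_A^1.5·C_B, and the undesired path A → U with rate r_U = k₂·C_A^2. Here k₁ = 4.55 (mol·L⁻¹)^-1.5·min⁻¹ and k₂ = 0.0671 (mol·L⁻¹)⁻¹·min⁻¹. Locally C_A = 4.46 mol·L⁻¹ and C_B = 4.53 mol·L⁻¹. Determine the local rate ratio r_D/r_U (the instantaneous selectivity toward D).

145

S_{D/U} = r_D/r_U = (k₁·C_A^1.5·C_B)/(k₂·C_A^2) = (k₁/k₂)·C_A^-0.5·C_B.
= (4.55×4.460^1.5×4.530) / (0.0671×4.460^2) = 194.1/1.335 = 145.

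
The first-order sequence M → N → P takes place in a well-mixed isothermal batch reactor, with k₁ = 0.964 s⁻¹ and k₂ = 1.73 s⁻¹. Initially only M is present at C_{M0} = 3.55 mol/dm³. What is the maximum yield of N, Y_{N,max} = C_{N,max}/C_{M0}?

0.267

Evaluating C_N at t_opt = ln(k₂/k₁)/(k₂−k₁) gives C_{N,max}/C_{M0} = (k₁/k₂)^[k₂/(k₂−k₁)].
= (0.964/1.73)^(1.73/(1.73−0.964)) = (0.5572)^(2.258) = 0.2669.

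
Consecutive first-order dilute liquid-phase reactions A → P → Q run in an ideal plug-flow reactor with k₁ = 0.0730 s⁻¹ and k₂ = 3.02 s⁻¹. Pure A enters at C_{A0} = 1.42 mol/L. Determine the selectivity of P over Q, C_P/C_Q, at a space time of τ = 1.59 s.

0.249

For first-order series with pure A initially, C_P(τ) = k₁C_{A0}/(k₂−k₁)·(e^(−k₁τ) − e^(−k₂τ)).
e^(−k₁τ) = e^(−0.0730×1.59) = e^(−0.1161) = 0.8904; e^(−k₂τ) = e^(−4.802) = 0.008215.
C_P = 0.0730×1.42/(3.02−0.0730) × (0.8904−0.008215) = 0.03517×0.8822 = 0.03103 mol/L.
C_A = C_{A0}e^(−k₁τ) = 1.264 mol/L, so C_Q = C_{A0}−C_A−C_P = 0.1246 mol/L; C_P/C_Q = 0.249.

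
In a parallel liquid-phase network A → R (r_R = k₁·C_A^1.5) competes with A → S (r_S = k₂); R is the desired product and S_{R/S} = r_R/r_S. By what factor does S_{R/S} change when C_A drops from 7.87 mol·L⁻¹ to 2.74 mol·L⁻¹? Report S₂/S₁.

S_{R/S} = (k₁/k₂)·C_A^1.5, so S₂/S₁ = (C_{A,2}/C_{A,1})^1.5.
= (2.74/7.87)^1.5 = (0.3482)^1.5 = 0.205.

0.205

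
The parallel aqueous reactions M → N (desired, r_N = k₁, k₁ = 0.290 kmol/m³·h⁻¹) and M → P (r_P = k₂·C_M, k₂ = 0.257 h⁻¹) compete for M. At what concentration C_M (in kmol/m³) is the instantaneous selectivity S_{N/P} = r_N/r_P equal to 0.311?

3.63 kmol/m³

S_{N/P} = (k₁/k₂)·C_M⁻¹ ⇒ C_M = (S·k₂/k₁)^(-1).
= (0.311×0.257/0.290)^(-1) = (0.2756)^(-1) = 3.63 kmol/m³.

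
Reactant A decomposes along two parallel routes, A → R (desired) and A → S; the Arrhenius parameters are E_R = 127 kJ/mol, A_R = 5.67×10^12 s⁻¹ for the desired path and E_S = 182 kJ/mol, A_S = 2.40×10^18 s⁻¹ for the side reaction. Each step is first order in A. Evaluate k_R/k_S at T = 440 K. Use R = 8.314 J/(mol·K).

Since both paths have the same order in A, the concentration cancels and S_{R/S} = k_R/k_S = (A_R/A_S)·exp[(E_S−E_R)/(RT)].
(E_S−E_R)/(RT) = (182−127)×10³/(8.314×440) = 55000/3658 = 15.03.
k_R/k_S = (5.67×10^12/2.40×10^18)·exp(15.03) = 2.362×10^-6 × 3.385×10^6 = 8.00.
Since E_R < E_S, lowering the temperature improves selectivity toward R.

8.00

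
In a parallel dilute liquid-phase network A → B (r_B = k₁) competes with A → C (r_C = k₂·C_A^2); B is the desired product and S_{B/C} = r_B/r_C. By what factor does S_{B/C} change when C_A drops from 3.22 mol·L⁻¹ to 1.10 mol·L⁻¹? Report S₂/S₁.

S_{B/C} = (k₁/k₂)·C_A^-2, so S₂/S₁ = (C_{A,2}/C_{A,1})^-2.
= (1.10/3.22)^(-2) = (0.3416)^(-2) = 8.57.
Selectivity toward B rises as C_A falls — low-concentration operation is favoured.

8.57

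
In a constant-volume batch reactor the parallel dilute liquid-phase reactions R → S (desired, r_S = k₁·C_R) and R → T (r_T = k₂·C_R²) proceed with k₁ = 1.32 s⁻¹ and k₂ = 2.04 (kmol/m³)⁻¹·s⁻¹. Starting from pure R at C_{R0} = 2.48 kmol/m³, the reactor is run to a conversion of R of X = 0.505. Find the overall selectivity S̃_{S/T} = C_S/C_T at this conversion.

C_R = C_{R0}(1−X) = 1.228 kmol/m³.
Along a PFR/batch, dC_S/dC_R = −r_S/(r_S+r_T) = −k₁/(k₁+k₂·C_R).
Integrating from C_{R0} to C_R: C_S = (1.32/2.04)·ln[(1.32+2.04·2.48)/(1.32+2.04·1.23)] = 0.6471·ln(6.379/3.824) = 0.3311 kmol/m³.
C_T = (C_{R0}−C_R)−C_S = 0.9213 kmol/m³; S̃_{S/T} = 0.3311/0.9213 = 0.359.

0.359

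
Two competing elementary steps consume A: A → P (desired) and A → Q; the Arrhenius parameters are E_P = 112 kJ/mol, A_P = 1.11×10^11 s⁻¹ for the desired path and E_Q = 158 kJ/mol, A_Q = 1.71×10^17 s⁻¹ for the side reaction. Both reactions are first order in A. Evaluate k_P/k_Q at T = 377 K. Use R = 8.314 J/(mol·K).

With equal orders, S_{P/Q} = k_P/k_Q = (A_P/A_Q)·exp[(E_Q−E_P)/(RT)].
(E_Q−E_P)/(RT) = (158−112)×10³/(8.314×377) = 46000/3134 = 14.68.
k_P/k_Q = (1.11×10^11/1.71×10^17)·exp(14.68) = 6.491×10^-7 × 2.364×10^6 = 1.53.

1.53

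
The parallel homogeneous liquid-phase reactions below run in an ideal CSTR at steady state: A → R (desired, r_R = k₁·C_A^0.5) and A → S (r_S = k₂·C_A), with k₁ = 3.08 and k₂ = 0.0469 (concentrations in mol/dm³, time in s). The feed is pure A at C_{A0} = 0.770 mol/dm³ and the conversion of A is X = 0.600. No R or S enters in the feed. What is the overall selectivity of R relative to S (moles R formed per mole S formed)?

Exit C_A = C_{A0}(1−X) = 0.770×0.400 = 0.3080 mol/dm³.
In a CSTR the entire volume is at exit conditions, so r_R = 3.08×0.3080^0.5 = 1.709 and r_S = 0.0469×0.3080 = 0.01445.
Overall selectivity = C_R/C_S = r_Rτ/(r_Sτ) = r_R/r_S = 118.

118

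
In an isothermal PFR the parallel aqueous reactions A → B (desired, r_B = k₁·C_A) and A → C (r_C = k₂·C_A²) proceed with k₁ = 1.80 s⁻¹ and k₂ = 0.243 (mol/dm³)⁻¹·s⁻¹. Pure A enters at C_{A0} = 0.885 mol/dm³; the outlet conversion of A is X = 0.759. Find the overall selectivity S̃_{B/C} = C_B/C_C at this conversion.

13.6

C_A = C_{A0}(1−X) = 0.2133 mol/dm³.
Along a PFR/batch, dC_B/dC_A = −r_B/(r_B+r_C) = −k₁/(k₁+k₂·C_A).
Integrating from C_{A0} to C_A: C_B = (1.80/0.243)·ln[(1.80+0.243·0.885)/(1.80+0.243·0.213)] = 7.407·ln(2.015/1.852) = 0.6257 mol/dm³.
C_C = (C_{A0}−C_A)−C_B = 0.04599 mol/dm³; S̃_{B/C} = 0.6257/0.04599 = 13.6.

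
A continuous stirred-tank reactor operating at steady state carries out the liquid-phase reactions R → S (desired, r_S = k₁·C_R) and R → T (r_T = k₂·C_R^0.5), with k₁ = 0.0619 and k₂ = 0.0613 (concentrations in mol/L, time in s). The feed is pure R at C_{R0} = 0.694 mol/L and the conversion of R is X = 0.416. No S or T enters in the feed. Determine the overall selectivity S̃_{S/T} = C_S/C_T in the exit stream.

Exit C_R = C_{R0}(1−X) = 0.694×0.584 = 0.4053 mol/L.
A CSTR operates uniformly at the exit composition, giving r_S = 0.02509 and r_T = 0.03903 (each k·C_R^n at C_R = 0.4053).
Overall selectivity = C_S/C_T = r_Sτ/(r_Tτ) = r_S/r_T = 0.643.

0.643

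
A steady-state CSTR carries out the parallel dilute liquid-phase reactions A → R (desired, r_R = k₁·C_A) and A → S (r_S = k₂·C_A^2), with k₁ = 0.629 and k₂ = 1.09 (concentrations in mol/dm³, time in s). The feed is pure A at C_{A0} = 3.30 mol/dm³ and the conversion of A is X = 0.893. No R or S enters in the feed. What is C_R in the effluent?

Exit C_A = C_{A0}(1−X) = 3.30×0.107 = 0.3531 mol/dm³.
Rates in a CSTR are evaluated at the outlet concentration: r_R = 0.629×0.3531 = 0.2221, r_S = 1.09×0.3531^2 = 0.1359.
Fraction of consumed A going to R: r_R/(r_R+r_S) = 0.6204.
C_R = 0.6204·C_{A0}·X = 0.6204×3.30×0.893 = 1.83 mol/dm³.

1.83 mol/dm³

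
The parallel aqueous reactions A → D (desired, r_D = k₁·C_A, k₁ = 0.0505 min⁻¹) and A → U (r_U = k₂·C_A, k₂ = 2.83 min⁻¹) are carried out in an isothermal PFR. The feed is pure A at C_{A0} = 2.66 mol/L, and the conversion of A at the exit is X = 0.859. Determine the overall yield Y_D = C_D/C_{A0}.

0.0151

C_A = C_{A0}(1−X) = 0.3751 mol/L.
Both paths are first order in A, so the instantaneous fraction to D is constant: dC_D/d(−C_A) = k₁/(k₁+k₂) = 0.01753.
C_D = 0.01753·(C_{A0}−C_A) = 0.01753×2.285 = 0.0401 mol/L.
Y_D = C_D/C_{A0} = 0.04006/2.66 = 0.0151.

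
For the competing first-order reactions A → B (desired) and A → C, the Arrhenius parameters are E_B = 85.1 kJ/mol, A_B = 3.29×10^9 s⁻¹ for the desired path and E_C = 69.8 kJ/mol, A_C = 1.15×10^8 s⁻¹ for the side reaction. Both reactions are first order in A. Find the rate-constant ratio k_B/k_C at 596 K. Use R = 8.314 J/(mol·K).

Since both paths have the same order in A, the concentration cancels and S_{B/C} = k_B/k_C = (A_B/A_C)·exp[(E_C−E_B)/(RT)].
(E_C−E_B)/(RT) = (69.8−85.1)×10³/(8.314×596) = -15300/4955 = -3.088.
k_B/k_C = (3.29×10^9/1.15×10^8)·exp(-3.088) = 28.61 × 0.04561 = 1.30.
Since E_B > E_C, raising the temperature improves selectivity toward B.

1.30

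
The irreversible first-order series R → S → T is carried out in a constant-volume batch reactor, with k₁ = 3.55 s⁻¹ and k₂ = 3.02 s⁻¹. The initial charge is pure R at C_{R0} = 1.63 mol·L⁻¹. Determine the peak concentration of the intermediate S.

Evaluating C_S at t_opt = ln(k₂/k₁)/(k₂−k₁) gives C_{S,max}/C_{R0} = (k₁/k₂)^[k₂/(k₂−k₁)].
= (3.55/3.02)^(3.02/(3.02−3.55)) = (1.175)^(-5.698) = 0.3980.
C_{S,max} = 0.3980×1.63 = 0.649 mol·L⁻¹.

0.649 mol·L⁻¹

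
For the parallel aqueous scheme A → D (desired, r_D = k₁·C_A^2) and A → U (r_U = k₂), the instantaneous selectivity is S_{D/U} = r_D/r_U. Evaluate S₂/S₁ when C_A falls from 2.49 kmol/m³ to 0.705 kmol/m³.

S_{D/U} = (k₁/k₂)·C_A^2, so S₂/S₁ = (C_{A,2}/C_{A,1})^2.
= (0.705/2.49)^2 = (0.2831)^2 = 0.0802.

0.0802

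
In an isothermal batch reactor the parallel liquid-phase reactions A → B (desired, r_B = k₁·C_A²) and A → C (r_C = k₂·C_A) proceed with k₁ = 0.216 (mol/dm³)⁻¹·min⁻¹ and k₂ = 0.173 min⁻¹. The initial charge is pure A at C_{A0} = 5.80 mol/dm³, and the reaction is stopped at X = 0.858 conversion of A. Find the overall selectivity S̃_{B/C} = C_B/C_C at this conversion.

C_A = C_{A0}(1−X) = 0.8236 mol/dm³.
Along a PFR/batch, dC_C/dC_A = −r_C/(r_B+r_C) = −k₂/(k₂+k₁·C_A).
Integrating from C_{A0} to C_A: C_C = (0.173/0.216)·ln[(0.173+0.216·5.80)/(0.173+0.216·0.824)] = 0.8009·ln(1.426/0.3509) = 1.123 mol/dm³.
Then C_B = (C_{A0}−C_A) − C_C = 4.976 − 1.123 = 3.854 mol/dm³.
S̃_{B/C} = C_B/C_C = 3.854/1.123 = 3.43.

3.43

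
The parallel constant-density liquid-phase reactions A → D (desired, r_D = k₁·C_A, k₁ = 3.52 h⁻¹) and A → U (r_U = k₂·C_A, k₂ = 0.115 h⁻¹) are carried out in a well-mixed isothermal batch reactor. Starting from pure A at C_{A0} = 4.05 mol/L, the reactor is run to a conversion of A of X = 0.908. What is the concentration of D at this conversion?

3.56 mol/L

C_A = C_{A0}(1−X) = 0.3726 mol/L.
Both paths are first order in A, so the instantaneous fraction to D is constant: dC_D/d(−C_A) = k₁/(k₁+k₂) = 0.9684.
C_D = 0.9684·(C_{A0}−C_A) = 0.9684×3.677 = 3.56 mol/L.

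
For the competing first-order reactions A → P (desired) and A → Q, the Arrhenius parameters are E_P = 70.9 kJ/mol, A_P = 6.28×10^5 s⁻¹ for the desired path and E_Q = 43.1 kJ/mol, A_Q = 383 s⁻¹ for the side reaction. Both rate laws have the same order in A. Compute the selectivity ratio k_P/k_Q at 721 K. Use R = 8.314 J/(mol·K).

15.9

Since both paths have the same order in A, the concentration cancels and S_{P/Q} = k_P/k_Q = (A_P/A_Q)·exp[(E_Q−E_P)/(RT)].
(E_Q−E_P)/(RT) = (43.1−70.9)×10³/(8.314×721) = -27800/5994 = -4.638.
k_P/k_Q = (6.28×10^5/383)·exp(-4.638) = 1640 × 0.009680 = 15.9.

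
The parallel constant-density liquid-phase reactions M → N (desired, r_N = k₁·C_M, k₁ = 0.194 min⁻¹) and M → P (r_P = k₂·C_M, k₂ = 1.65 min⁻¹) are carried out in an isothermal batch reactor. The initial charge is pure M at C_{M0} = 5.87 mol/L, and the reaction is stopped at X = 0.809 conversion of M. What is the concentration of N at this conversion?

C_M = C_{M0}(1−X) = 1.121 mol/L.
Both paths are first order in M, so the instantaneous fraction to N is constant: dC_N/d(−C_M) = k₁/(k₁+k₂) = 0.1052.
C_N = 0.1052·(C_{M0}−C_M) = 0.1052×4.749 = 0.500 mol/L.

0.500 mol/L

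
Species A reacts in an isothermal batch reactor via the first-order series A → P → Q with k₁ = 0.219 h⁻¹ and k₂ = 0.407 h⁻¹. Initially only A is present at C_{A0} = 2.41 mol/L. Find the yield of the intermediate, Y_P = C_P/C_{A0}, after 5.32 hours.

Solving the coupled first-order balances gives C_P(t) = [k₁/(k₂−k₁)]·C_{A0}·(e^(−k₁t) − e^(−k₂t)).
e^(−k₁t) = e^(−0.219×5.32) = e^(−1.165) = 0.3119; e^(−k₂t) = e^(−2.165) = 0.1147.
C_P = 0.219×2.41/(0.407−0.219) × (0.3119−0.1147) = 2.807×0.1972 = 0.5535 mol/L.
Y_P = C_P/C_{A0} = 0.5535/2.41 = 0.230.

0.230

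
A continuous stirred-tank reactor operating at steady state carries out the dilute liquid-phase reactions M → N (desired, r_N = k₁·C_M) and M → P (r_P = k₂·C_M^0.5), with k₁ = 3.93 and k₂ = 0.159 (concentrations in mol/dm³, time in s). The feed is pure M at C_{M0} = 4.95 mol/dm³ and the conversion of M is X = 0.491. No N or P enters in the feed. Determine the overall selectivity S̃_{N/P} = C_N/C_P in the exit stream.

Exit C_M = C_{M0}(1−X) = 4.95×0.509 = 2.520 mol/dm³.
In a CSTR the entire volume is at exit conditions, so r_N = 3.93×2.520 = 9.902 and r_P = 0.159×2.520^0.5 = 0.2524.
Overall selectivity = C_N/C_P = r_Nτ/(r_Pτ) = r_N/r_P = 39.2.

39.2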